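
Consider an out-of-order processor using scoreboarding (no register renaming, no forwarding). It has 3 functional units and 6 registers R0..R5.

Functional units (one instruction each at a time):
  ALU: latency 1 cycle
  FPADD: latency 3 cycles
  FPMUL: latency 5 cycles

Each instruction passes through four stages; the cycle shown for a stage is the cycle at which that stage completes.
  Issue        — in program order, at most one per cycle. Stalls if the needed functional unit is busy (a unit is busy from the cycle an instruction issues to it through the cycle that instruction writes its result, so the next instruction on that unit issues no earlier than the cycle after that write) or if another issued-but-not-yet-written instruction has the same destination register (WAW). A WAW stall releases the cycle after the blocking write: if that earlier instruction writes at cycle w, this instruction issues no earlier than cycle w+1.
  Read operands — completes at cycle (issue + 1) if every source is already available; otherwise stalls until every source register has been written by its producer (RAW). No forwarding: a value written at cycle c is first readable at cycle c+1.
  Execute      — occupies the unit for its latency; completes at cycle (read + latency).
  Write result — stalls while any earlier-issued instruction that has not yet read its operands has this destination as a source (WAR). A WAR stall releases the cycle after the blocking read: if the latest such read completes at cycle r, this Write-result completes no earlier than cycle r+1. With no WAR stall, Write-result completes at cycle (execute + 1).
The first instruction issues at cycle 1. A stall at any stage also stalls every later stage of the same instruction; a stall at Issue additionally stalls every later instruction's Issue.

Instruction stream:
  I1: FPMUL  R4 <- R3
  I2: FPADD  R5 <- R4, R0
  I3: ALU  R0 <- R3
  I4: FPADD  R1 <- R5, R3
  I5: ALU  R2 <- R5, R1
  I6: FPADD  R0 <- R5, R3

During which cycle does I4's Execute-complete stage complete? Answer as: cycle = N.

cycle = 18

I1  is:1  ro:2  ex:7  wr:8
I2  is:2  ro:9  ex:12  wr:13  — RAW R4: wait I1 write@8
I3  is:3  ro:4  ex:5  wr:10  — WAR R0: wait I2 read@9
I4  is:14  ro:15  ex:18  wr:19  — struct: FPADD busy until I2 writes@13
I5  is:15  ro:20  ex:21  wr:22  — RAW R1: wait I4 write@19
I6  is:20  ro:21  ex:24  wr:25  — struct: FPADD busy until I4 writes@19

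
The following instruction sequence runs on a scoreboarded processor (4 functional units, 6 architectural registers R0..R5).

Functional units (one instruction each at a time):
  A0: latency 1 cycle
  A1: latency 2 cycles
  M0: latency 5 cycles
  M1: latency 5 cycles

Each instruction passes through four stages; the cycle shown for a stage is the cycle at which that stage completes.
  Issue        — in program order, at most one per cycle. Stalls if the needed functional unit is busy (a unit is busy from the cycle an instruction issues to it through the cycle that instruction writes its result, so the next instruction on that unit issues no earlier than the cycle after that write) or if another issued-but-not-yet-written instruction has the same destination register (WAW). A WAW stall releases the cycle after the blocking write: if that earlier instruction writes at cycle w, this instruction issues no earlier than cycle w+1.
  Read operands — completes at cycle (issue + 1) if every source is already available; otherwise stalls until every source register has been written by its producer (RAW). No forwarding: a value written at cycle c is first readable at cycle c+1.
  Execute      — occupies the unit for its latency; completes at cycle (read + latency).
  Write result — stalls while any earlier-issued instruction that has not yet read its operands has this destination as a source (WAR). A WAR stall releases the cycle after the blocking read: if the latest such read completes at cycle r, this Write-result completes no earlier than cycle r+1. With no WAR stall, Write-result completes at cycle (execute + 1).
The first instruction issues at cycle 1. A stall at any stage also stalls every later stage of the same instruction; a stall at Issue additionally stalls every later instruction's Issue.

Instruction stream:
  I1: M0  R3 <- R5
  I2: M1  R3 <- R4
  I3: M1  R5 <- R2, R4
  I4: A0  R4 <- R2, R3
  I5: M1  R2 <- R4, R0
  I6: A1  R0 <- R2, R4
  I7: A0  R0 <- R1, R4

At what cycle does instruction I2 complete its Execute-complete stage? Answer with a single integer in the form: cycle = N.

cycle = 15

I1 -> (1, 2, 7, 8)
I2 -> (9, 10, 15, 16)  // WAW R3: wait I1 write@8
I3 -> (17, 18, 23, 24)  // struct: M1 busy until I2 writes@16
I4 -> (18, 19, 20, 21)
I5 -> (25, 26, 31, 32)  // struct: M1 busy until I3 writes@24
I6 -> (26, 33, 35, 36)  // RAW R2: wait I5 write@32
I7 -> (37, 38, 39, 40)  // WAW R0: wait I6 write@36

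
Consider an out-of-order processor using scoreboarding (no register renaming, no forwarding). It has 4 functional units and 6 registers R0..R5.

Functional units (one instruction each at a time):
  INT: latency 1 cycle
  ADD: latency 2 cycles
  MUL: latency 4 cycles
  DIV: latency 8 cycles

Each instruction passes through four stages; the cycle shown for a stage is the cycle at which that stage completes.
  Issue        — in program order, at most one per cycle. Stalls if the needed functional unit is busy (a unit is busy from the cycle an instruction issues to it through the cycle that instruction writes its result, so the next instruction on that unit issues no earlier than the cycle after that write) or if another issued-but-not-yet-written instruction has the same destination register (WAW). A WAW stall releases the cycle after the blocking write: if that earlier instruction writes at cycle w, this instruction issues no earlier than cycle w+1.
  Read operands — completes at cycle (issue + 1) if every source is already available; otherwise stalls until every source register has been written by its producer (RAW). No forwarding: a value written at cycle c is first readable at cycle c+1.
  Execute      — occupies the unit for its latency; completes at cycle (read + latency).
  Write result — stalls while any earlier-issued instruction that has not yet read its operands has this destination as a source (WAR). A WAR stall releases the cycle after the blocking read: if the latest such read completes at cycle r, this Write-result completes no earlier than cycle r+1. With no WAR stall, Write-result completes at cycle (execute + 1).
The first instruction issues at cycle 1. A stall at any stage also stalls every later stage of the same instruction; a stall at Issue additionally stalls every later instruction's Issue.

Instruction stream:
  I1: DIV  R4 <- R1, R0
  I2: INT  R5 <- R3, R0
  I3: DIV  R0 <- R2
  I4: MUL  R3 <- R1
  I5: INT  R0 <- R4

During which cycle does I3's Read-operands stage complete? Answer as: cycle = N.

cycle = 13

cycle 1: I1→DIV
cycle 2: I1 RO | I2→INT
cycle 3: I2 RO
cycle 4: I2 EX
cycle 5: I2 WR R5
cycle 10: I1 EX
cycle 11: I1 WR R4
cycle 12: I3→DIV
cycle 13: I3 RO | I4→MUL
cycle 14: I4 RO
cycle 18: I4 EX
cycle 19: I4 WR R3
cycle 21: I3 EX
cycle 22: I3 WR R0
cycle 23: I5→INT
cycle 24: I5 RO
cycle 25: I5 EX
cycle 26: I5 WR R0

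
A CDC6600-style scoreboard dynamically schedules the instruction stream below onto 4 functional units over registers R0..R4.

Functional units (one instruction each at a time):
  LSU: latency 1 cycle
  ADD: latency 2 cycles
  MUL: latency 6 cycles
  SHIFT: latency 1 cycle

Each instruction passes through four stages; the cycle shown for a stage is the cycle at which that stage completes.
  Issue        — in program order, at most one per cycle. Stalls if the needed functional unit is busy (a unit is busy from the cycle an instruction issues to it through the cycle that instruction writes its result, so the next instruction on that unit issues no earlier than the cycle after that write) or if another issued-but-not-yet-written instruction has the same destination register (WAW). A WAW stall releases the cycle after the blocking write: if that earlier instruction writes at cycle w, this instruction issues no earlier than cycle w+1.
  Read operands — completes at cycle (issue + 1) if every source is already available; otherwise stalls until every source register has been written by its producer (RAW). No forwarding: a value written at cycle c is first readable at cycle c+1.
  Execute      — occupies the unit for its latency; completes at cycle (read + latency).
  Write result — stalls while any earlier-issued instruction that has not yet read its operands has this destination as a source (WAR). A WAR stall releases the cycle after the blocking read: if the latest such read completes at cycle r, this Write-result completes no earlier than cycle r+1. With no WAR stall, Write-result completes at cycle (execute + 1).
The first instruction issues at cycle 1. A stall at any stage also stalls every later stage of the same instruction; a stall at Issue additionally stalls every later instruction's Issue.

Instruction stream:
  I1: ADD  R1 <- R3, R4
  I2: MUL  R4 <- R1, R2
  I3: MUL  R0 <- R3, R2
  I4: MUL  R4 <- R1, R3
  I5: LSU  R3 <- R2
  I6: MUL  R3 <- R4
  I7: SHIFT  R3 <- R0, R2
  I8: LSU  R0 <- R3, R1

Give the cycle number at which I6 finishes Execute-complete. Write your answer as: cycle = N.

cycle = 39

I1: IS=1 RO=2 EX=4 WR=5
I2: IS=2 RO=6 EX=12 WR=13  [RAW R1: wait I1 write@5]
I3: IS=14 RO=15 EX=21 WR=22  [struct: MUL busy until I2 writes@13]
I4: IS=23 RO=24 EX=30 WR=31  [struct: MUL busy until I3 writes@22]
I5: IS=24 RO=25 EX=26 WR=27
I6: IS=32 RO=33 EX=39 WR=40  [struct: MUL busy until I4 writes@31]
I7: IS=41 RO=42 EX=43 WR=44  [WAW R3: wait I6 write@40]
I8: IS=42 RO=45 EX=46 WR=47  [RAW R3: wait I7 write@44]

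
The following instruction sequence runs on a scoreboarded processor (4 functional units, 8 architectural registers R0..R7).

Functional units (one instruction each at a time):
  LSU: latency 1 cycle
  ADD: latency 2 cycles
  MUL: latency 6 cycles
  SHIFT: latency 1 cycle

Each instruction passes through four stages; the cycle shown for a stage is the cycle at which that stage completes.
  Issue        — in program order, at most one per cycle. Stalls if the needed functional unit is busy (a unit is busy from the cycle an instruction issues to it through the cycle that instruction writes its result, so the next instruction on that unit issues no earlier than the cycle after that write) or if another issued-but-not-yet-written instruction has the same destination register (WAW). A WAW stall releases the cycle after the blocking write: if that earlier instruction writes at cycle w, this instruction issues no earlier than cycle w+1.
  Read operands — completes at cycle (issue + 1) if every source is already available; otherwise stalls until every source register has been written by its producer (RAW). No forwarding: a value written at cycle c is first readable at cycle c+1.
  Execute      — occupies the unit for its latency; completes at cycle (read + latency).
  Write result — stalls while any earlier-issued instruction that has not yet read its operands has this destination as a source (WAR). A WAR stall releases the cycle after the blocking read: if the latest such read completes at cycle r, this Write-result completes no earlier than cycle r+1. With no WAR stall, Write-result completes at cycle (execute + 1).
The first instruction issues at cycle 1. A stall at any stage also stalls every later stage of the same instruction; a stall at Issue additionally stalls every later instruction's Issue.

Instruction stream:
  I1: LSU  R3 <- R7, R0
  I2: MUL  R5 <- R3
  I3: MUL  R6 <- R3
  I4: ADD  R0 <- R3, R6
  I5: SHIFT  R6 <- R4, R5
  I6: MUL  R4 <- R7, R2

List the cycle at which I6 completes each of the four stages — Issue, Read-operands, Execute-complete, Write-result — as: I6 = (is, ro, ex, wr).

  I1 | 1 | 2 | 3 | 4
  I2 | 2 | 5 | 11 | 12   RAW R3: wait I1 write@4
  I3 | 13 | 14 | 20 | 21   struct: MUL busy until I2 writes@12
  I4 | 14 | 22 | 24 | 25   RAW R6: wait I3 write@21
  I5 | 22 | 23 | 24 | 25   WAW R6: wait I3 write@21
  I6 | 23 | 24 | 30 | 31

I6 = (23, 24, 30, 31)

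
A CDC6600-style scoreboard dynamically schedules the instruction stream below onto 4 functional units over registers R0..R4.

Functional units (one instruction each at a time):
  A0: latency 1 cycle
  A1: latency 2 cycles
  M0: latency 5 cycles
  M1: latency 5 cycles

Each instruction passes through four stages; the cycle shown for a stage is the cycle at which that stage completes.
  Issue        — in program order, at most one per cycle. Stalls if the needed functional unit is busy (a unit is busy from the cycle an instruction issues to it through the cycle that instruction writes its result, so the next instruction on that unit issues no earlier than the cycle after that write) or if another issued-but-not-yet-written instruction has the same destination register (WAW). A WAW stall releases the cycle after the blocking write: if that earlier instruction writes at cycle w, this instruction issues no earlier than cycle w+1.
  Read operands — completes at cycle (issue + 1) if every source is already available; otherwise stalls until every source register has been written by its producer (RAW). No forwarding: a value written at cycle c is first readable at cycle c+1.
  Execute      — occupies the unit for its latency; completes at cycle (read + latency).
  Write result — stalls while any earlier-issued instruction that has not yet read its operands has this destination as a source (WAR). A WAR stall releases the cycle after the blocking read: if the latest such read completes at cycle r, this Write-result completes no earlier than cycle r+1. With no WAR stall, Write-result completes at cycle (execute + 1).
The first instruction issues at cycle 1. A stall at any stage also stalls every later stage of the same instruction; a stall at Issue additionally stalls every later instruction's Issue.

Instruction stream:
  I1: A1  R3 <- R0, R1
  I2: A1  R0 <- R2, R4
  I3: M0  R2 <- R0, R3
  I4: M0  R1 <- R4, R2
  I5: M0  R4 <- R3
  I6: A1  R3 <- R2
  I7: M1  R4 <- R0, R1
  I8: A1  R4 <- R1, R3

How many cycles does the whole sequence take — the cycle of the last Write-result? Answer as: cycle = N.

cycle = 46

[1] issue I1 (A1)
[2] I1 read-ops
[4] I1 finished on A1
[5] I1→R3
[6] issue I2 (A1)
[7] I2 read-ops, issue I3 (M0)
[9] I2 finished on A1
[10] I2→R0
[11] I3 read-ops
[16] I3 finished on M0
[17] I3→R2
[18] issue I4 (M0)
[19] I4 read-ops
[24] I4 finished on M0
[25] I4→R1
[26] issue I5 (M0)
[27] I5 read-ops, issue I6 (A1)
[28] I6 read-ops
[30] I6 finished on A1
[31] I6→R3
[32] I5 finished on M0
[33] I5→R4
[34] issue I7 (M1)
[35] I7 read-ops
[40] I7 finished on M1
[41] I7→R4
[42] issue I8 (A1)
[43] I8 read-ops
[45] I8 finished on A1
[46] I8→R4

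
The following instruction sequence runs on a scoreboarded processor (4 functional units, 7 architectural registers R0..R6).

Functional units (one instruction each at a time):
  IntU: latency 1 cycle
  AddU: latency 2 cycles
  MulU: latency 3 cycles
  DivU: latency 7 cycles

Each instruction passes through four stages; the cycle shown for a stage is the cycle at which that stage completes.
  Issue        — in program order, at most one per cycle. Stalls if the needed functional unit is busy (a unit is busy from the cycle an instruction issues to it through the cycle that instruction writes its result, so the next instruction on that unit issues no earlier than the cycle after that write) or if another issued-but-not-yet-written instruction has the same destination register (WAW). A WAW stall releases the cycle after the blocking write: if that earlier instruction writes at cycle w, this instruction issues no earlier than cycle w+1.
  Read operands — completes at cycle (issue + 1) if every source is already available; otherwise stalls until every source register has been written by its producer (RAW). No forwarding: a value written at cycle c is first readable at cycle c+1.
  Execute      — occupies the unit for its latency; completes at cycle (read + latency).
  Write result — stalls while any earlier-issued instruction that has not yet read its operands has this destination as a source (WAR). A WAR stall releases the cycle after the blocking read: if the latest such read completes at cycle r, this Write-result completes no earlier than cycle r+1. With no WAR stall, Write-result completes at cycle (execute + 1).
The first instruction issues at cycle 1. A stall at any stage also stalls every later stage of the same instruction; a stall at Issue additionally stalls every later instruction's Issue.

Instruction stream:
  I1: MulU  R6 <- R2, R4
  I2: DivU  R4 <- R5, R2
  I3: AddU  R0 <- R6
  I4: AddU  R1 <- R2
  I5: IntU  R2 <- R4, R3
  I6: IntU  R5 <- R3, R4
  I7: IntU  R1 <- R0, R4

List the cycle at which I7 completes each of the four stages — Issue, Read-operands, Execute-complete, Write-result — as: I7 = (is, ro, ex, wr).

I7 = (20, 21, 22, 23)

  I1 | 1 | 2 | 5 | 6
  I2 | 2 | 3 | 10 | 11
  I3 | 3 | 7 | 9 | 10   RAW R6: wait I1 write@6
  I4 | 11 | 12 | 14 | 15   struct: AddU busy until I3 writes@10
  I5 | 12 | 13 | 14 | 15
  I6 | 16 | 17 | 18 | 19   struct: IntU busy until I5 writes@15
  I7 | 20 | 21 | 22 | 23   struct: IntU busy until I6 writes@19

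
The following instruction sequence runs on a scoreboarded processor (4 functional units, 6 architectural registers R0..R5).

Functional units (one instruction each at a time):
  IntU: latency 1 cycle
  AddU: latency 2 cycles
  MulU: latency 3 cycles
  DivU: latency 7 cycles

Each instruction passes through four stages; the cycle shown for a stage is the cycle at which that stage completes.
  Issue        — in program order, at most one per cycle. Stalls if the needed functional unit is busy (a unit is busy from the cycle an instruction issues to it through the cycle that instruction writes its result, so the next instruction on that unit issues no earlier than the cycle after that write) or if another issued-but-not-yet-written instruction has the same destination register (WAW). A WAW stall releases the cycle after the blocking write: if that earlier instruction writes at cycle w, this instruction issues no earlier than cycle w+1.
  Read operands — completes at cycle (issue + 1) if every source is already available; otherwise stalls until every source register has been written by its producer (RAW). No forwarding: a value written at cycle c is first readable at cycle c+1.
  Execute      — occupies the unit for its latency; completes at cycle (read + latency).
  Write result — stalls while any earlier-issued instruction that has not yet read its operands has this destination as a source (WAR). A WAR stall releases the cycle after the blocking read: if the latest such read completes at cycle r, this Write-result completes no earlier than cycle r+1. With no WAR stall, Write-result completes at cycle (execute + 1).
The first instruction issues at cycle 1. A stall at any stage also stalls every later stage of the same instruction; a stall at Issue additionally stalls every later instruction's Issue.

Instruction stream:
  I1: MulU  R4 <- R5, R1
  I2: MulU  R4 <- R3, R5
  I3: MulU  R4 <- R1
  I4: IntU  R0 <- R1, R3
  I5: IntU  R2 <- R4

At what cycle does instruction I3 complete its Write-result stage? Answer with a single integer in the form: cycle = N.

[I1] 1/2/5/6
[I2] 7/8/11/12  (struct: MulU busy until I1 writes@6)
[I3] 13/14/17/18  (struct: MulU busy until I2 writes@12)
[I4] 14/15/16/17
[I5] 18/19/20/21  (struct: IntU busy until I4 writes@17)

cycle = 18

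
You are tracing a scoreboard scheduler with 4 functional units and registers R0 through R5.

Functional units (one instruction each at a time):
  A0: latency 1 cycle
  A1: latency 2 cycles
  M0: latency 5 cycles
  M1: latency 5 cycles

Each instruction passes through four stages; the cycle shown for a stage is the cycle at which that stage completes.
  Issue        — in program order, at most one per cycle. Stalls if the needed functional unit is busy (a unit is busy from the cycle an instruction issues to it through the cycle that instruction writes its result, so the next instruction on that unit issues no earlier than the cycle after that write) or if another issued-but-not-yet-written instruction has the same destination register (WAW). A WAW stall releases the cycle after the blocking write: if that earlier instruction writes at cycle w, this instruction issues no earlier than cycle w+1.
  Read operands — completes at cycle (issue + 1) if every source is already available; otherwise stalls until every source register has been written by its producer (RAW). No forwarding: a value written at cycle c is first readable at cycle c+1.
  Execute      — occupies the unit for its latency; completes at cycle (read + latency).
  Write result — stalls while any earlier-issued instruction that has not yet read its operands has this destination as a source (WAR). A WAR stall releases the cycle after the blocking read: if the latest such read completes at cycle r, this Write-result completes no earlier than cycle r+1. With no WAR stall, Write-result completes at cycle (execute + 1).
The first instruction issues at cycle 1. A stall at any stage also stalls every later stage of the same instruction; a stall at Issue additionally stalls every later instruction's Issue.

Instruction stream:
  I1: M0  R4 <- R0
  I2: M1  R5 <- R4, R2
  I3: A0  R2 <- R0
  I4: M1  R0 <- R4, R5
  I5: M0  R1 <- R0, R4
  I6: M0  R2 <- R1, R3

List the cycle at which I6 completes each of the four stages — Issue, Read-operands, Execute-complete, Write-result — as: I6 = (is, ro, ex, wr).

I6 = (31, 32, 37, 38)

I1  is:1  ro:2  ex:7  wr:8
I2  is:2  ro:9  ex:14  wr:15  — RAW R4: wait I1 write@8
I3  is:3  ro:4  ex:5  wr:10  — WAR R2: wait I2 read@9
I4  is:16  ro:17  ex:22  wr:23  — struct: M1 busy until I2 writes@15
I5  is:17  ro:24  ex:29  wr:30  — RAW R0: wait I4 write@23
I6  is:31  ro:32  ex:37  wr:38  — struct: M0 busy until I5 writes@30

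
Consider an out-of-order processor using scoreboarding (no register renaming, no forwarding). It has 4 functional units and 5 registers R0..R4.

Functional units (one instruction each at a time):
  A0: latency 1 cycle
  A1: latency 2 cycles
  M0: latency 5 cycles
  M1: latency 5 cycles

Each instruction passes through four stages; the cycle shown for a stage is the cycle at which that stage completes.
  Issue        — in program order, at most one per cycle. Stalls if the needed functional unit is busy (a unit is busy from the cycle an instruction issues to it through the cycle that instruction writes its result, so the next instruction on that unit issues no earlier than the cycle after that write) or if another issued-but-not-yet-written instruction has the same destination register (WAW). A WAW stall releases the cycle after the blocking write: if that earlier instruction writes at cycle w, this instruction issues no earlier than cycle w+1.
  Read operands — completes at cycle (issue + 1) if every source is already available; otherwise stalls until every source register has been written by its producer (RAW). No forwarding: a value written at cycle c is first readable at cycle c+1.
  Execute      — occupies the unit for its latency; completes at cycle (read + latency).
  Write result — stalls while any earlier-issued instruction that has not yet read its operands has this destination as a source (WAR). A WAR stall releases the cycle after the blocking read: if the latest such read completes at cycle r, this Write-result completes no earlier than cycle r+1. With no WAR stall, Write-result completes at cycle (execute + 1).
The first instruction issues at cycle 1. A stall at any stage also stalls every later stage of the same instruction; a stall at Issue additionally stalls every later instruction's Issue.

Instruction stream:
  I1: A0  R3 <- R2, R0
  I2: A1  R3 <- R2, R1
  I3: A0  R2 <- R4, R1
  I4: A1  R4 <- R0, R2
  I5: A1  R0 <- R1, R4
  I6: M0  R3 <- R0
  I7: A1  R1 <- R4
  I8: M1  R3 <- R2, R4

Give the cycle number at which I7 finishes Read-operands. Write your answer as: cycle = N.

  I1 | 1 | 2 | 3 | 4
  I2 | 5 | 6 | 8 | 9   WAW R3: wait I1 write@4
  I3 | 6 | 7 | 8 | 9
  I4 | 10 | 11 | 13 | 14   struct: A1 busy until I2 writes@9
  I5 | 15 | 16 | 18 | 19   struct: A1 busy until I4 writes@14
  I6 | 16 | 20 | 25 | 26   RAW R0: wait I5 write@19
  I7 | 20 | 21 | 23 | 24   struct: A1 busy until I5 writes@19
  I8 | 27 | 28 | 33 | 34   WAW R3: wait I6 write@26

cycle = 21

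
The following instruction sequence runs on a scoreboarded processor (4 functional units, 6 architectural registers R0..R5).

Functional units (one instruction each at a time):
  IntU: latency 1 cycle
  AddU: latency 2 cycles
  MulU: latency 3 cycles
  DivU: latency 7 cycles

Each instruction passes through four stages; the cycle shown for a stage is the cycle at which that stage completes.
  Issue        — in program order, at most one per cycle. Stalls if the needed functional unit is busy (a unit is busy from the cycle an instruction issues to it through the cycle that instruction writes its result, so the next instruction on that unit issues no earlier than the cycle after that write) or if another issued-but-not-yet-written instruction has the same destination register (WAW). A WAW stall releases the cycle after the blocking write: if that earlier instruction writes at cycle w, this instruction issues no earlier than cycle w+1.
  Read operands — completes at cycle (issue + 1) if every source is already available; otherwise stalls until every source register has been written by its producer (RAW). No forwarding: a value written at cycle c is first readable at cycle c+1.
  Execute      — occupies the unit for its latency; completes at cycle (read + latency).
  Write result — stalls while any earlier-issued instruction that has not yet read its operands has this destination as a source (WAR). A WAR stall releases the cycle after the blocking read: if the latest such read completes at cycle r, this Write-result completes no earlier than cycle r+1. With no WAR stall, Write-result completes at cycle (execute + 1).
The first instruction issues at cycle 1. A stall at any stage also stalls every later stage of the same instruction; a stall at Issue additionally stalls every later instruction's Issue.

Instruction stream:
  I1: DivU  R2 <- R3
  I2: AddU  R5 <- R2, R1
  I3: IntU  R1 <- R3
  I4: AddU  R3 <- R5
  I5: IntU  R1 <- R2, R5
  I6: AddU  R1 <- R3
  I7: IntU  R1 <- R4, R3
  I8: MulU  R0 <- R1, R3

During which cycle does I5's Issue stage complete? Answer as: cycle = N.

cycle = 16

I1: IS=1 RO=2 EX=9 WR=10
I2: IS=2 RO=11 EX=13 WR=14  [RAW R2: wait I1 write@10]
I3: IS=3 RO=4 EX=5 WR=12  [WAR R1: wait I2 read@11]
I4: IS=15 RO=16 EX=18 WR=19  [struct: AddU busy until I2 writes@14]
I5: IS=16 RO=17 EX=18 WR=19
I6: IS=20 RO=21 EX=23 WR=24  [WAW R1: wait I5 write@19]
I7: IS=25 RO=26 EX=27 WR=28  [WAW R1: wait I6 write@24]
I8: IS=26 RO=29 EX=32 WR=33  [RAW R1: wait I7 write@28]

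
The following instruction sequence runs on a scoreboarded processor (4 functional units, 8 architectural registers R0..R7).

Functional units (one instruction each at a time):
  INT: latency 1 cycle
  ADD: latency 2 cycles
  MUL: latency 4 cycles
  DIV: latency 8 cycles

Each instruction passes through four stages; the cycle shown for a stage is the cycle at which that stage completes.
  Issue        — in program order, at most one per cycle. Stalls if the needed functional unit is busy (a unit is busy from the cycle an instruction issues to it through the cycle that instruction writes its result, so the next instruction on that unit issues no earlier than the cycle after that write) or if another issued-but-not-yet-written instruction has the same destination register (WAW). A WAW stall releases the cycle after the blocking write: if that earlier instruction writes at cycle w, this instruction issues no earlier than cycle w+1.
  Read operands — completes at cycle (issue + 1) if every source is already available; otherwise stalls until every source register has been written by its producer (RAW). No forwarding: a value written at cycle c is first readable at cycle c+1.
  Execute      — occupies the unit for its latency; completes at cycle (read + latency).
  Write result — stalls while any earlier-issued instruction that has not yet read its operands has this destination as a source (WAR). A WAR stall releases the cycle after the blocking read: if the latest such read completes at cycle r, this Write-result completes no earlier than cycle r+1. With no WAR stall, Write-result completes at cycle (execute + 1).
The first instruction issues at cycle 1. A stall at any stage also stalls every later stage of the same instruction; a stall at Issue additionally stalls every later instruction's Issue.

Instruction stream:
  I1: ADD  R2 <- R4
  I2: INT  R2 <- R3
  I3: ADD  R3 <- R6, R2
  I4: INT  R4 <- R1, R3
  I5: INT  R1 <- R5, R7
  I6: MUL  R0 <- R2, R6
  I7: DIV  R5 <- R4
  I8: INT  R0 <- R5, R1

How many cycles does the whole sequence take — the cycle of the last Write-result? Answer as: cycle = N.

t=1  issue I1 (ADD)
t=2  I1 read-ops
t=4  I1 finished on ADD
t=5  I1→R2
t=6  issue I2 (INT)
t=7  I2 read-ops, issue I3 (ADD)
t=8  I2 finished on INT
t=9  I2→R2
t=10  I3 read-ops, issue I4 (INT)
t=12  I3 finished on ADD
t=13  I3→R3
t=14  I4 read-ops
t=15  I4 finished on INT
t=16  I4→R4
t=17  issue I5 (INT)
t=18  I5 read-ops, issue I6 (MUL)
t=19  I5 finished on INT, I6 read-ops, issue I7 (DIV)
t=20  I5→R1, I7 read-ops
t=23  I6 finished on MUL
t=24  I6→R0
t=25  issue I8 (INT)
t=28  I7 finished on DIV
t=29  I7→R5
t=30  I8 read-ops
t=31  I8 finished on INT
t=32  I8→R0

cycle = 32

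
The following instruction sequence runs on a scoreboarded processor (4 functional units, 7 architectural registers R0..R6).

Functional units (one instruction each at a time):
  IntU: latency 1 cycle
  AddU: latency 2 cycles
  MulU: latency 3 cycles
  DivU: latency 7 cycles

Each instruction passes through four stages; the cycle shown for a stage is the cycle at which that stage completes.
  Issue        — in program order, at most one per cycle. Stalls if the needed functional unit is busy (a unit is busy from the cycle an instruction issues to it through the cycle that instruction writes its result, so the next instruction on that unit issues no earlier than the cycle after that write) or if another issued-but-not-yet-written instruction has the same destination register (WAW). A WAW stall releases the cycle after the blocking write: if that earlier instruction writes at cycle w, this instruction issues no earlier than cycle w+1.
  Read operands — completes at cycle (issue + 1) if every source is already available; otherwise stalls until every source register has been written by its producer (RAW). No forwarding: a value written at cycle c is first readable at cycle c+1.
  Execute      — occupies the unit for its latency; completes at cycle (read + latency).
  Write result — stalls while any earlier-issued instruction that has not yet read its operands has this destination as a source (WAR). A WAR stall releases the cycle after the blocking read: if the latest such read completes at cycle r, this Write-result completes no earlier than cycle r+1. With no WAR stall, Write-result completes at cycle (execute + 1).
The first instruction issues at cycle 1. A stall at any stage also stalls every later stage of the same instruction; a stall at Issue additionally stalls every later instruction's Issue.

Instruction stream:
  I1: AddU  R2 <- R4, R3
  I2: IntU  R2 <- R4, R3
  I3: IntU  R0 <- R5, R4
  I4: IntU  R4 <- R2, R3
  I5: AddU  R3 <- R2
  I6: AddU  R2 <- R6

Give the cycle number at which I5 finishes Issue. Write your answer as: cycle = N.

1) issue 1, read 2, done 4, write 5
2) issue 6, read 7, done 8, write 9  <WAW R2: wait I1 write@5>
3) issue 10, read 11, done 12, write 13  <struct: IntU busy until I2 writes@9>
4) issue 14, read 15, done 16, write 17  <struct: IntU busy until I3 writes@13>
5) issue 15, read 16, done 18, write 19
6) issue 20, read 21, done 23, write 24  <struct: AddU busy until I5 writes@19>

cycle = 15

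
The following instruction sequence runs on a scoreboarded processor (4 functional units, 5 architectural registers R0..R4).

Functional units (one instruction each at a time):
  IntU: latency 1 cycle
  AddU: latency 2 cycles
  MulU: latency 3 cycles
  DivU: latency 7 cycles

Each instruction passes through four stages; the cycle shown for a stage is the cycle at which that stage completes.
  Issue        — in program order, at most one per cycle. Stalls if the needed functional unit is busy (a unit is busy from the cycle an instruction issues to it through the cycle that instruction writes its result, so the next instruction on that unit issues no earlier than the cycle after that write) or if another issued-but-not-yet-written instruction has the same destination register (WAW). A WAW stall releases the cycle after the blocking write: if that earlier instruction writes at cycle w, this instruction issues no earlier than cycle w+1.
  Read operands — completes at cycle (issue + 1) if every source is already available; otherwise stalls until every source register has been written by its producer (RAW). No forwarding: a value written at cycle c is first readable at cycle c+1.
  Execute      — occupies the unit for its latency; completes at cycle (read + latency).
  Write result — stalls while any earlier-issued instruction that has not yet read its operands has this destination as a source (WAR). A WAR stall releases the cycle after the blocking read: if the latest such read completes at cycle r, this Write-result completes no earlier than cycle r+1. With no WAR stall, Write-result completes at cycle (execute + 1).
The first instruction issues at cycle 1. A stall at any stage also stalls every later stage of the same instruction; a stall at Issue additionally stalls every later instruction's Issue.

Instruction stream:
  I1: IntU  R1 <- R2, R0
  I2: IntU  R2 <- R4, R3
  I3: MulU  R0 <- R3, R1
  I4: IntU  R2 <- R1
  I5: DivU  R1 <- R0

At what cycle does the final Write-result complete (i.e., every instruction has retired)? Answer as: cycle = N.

I1  is:1  ro:2  ex:3  wr:4
I2  is:5  ro:6  ex:7  wr:8  — struct: IntU busy until I1 writes@4
I3  is:6  ro:7  ex:10  wr:11
I4  is:9  ro:10  ex:11  wr:12  — struct: IntU busy until I2 writes@8
I5  is:10  ro:12  ex:19  wr:20  — RAW R0: wait I3 write@11

cycle = 20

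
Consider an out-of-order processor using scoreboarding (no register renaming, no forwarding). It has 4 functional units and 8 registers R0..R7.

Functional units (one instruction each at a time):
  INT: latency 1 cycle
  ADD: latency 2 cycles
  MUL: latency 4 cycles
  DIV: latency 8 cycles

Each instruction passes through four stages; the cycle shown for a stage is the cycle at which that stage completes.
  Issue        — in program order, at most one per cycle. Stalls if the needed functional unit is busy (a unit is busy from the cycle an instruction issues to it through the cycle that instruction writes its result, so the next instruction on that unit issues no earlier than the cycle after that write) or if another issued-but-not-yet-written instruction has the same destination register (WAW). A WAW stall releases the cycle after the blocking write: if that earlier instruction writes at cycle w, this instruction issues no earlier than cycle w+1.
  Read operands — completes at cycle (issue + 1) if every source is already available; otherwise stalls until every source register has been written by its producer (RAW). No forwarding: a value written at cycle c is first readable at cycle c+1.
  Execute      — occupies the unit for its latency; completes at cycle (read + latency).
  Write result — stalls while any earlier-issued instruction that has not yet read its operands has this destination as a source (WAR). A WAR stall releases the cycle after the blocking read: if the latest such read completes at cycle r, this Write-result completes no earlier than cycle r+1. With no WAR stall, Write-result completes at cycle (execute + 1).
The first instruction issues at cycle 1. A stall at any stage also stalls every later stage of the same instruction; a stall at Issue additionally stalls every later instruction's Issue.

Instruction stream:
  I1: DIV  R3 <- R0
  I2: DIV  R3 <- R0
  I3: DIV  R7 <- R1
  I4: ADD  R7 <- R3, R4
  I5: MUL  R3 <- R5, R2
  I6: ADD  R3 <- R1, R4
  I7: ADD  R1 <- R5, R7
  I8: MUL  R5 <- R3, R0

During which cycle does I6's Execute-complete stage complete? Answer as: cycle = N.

I1: IS=1 RO=2 EX=10 WR=11
I2: IS=12 RO=13 EX=21 WR=22  [struct: DIV busy until I1 writes@11]
I3: IS=23 RO=24 EX=32 WR=33  [struct: DIV busy until I2 writes@22]
I4: IS=34 RO=35 EX=37 WR=38  [WAW R7: wait I3 write@33]
I5: IS=35 RO=36 EX=40 WR=41
I6: IS=42 RO=43 EX=45 WR=46  [WAW R3: wait I5 write@41]
I7: IS=47 RO=48 EX=50 WR=51  [struct: ADD busy until I6 writes@46]
I8: IS=48 RO=49 EX=53 WR=54

cycle = 45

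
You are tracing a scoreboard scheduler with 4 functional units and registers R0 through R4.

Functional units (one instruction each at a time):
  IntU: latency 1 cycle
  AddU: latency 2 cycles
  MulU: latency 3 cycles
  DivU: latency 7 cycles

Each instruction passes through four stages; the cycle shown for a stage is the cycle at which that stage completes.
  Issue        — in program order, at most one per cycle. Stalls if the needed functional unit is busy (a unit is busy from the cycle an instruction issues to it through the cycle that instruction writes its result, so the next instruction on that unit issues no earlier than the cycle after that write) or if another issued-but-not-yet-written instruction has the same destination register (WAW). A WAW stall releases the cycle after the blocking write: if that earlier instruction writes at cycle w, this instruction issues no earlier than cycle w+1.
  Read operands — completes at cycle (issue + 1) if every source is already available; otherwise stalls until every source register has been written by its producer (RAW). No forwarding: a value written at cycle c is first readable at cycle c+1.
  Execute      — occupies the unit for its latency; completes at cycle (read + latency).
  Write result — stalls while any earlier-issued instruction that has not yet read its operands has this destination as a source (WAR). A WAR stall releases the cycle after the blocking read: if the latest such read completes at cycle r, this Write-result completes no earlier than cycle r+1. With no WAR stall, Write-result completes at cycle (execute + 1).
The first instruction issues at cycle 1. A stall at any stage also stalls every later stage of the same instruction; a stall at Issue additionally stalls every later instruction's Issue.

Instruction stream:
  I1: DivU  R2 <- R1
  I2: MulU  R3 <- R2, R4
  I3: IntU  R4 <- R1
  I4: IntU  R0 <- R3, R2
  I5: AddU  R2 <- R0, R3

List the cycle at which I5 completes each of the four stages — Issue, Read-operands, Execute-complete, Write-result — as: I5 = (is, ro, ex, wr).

1) issue 1, read 2, done 9, write 10
2) issue 2, read 11, done 14, write 15  <RAW R2: wait I1 write@10>
3) issue 3, read 4, done 5, write 12  <WAR R4: wait I2 read@11>
4) issue 13, read 16, done 17, write 18  <struct: IntU busy until I3 writes@12 / RAW R3: wait I2 write@15>
5) issue 14, read 19, done 21, write 22  <RAW R0: wait I4 write@18>

I5 = (14, 19, 21, 22)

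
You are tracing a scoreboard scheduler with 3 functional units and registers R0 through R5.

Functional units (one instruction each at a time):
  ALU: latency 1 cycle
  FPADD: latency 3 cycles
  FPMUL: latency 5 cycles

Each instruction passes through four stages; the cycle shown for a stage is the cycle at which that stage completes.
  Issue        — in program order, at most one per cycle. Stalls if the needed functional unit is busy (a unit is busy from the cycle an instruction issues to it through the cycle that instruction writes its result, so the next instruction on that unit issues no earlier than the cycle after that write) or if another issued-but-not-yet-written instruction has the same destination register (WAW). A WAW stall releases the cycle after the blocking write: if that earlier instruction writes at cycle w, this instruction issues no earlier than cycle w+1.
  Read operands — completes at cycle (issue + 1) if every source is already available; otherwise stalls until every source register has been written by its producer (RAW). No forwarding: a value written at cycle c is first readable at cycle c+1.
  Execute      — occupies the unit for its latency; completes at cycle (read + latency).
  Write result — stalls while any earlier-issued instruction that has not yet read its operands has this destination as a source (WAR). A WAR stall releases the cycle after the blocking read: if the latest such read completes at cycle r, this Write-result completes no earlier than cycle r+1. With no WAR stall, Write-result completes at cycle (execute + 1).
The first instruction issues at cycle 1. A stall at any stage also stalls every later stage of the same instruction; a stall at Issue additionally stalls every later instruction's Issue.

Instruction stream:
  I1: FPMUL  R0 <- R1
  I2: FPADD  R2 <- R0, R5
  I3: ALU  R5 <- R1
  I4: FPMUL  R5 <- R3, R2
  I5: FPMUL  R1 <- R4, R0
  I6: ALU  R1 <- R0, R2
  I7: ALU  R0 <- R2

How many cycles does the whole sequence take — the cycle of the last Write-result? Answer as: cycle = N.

I1: IS=1 RO=2 EX=7 WR=8
I2: IS=2 RO=9 EX=12 WR=13  [RAW R0: wait I1 write@8]
I3: IS=3 RO=4 EX=5 WR=10  [WAR R5: wait I2 read@9]
I4: IS=11 RO=14 EX=19 WR=20  [WAW R5: wait I3 write@10; RAW R2: wait I2 write@13]
I5: IS=21 RO=22 EX=27 WR=28  [struct: FPMUL busy until I4 writes@20]
I6: IS=29 RO=30 EX=31 WR=32  [WAW R1: wait I5 write@28]
I7: IS=33 RO=34 EX=35 WR=36  [struct: ALU busy until I6 writes@32]

cycle = 36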